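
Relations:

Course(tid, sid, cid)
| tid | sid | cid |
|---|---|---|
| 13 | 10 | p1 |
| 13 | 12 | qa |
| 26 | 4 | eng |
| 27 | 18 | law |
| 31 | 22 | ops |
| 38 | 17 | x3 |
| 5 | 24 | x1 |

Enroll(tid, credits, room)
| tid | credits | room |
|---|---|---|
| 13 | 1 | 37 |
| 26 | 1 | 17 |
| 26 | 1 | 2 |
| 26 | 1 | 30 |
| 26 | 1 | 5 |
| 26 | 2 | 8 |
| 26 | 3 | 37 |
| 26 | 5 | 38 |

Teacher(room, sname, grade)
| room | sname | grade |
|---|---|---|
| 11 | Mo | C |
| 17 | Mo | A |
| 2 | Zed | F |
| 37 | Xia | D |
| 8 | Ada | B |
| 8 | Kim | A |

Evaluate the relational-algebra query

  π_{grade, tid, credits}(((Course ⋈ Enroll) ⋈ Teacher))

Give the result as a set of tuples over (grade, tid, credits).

Joining Course and Enroll on tid yields {(13, 10, p1, 1, 37), (13, 12, qa, 1, 37), (26, 4, eng, 1, 17), (26, 4, eng, 1, 2), (26, 4, eng, 1, 30), (26, 4, eng, 1, 5), (26, 4, eng, 2, 8), (26, 4, eng, 3, 37), (26, 4, eng, 5, 38)}.
Joining (Course ⋈ Enroll) and Teacher on room yields {(13, 10, p1, 1, 37, Xia, D), (13, 12, qa, 1, 37, Xia, D), (26, 4, eng, 1, 17, Mo, A), (26, 4, eng, 1, 2, Zed, F), (26, 4, eng, 2, 8, Ada, B), (26, 4, eng, 2, 8, Kim, A), (26, 4, eng, 3, 37, Xia, D)}.
Keep only column(s) grade, tid, credits (1 duplicate(s) eliminated): {(A, 26, 1), (A, 26, 2), (B, 26, 2), (D, 13, 1), (D, 26, 3), (F, 26, 1)}

{(A, 26, 1), (A, 26, 2), (B, 26, 2), (D, 13, 1), (D, 26, 3), (F, 26, 1)}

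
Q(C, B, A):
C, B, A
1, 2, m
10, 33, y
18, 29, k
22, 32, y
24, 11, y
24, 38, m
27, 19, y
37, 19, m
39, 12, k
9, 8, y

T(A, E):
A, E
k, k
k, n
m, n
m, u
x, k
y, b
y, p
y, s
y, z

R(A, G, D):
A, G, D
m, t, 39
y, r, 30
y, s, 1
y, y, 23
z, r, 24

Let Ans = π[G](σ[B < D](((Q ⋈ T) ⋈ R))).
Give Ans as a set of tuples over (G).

Joining Q and T on A yields {(1, 2, m, n), (1, 2, m, u), (10, 33, y, b), (10, 33, y, p), (10, 33, y, s), (10, 33, y, z), (18, 29, k, k), (18, 29, k, n), (22, 32, y, b), (22, 32, y, p), (22, 32, y, s), (22, 32, y, z), (24, 11, y, b), (24, 11, y, p), (24, 11, y, s), (24, 11, y, z), (24, 38, m, n), (24, 38, m, u), (27, 19, y, b), (27, 19, y, p), (27, 19, y, s), (27, 19, y, z), (37, 19, m, n), (37, 19, m, u), (39, 12, k, k), (39, 12, k, n), (9, 8, y, b), (9, 8, y, p), (9, 8, y, s), (9, 8, y, z)}.
Joining (Q ⋈ T) and R on A yields {(1, 2, m, n, t, 39), (1, 2, m, u, t, 39), (10, 33, y, b, r, 30), (10, 33, y, b, s, 1), (10, 33, y, b, y, 23), (10, 33, y, p, r, 30), (10, 33, y, p, s, 1), (10, 33, y, p, y, 23), (10, 33, y, s, r, 30), (10, 33, y, s, s, 1), (10, 33, y, s, y, 23), (10, 33, y, z, r, 30), (10, 33, y, z, s, 1), (10, 33, y, z, y, 23), (22, 32, y, b, r, 30), (22, 32, y, b, s, 1), (22, 32, y, b, y, 23), (22, 32, y, p, r, 30), (22, 32, y, p, s, 1), (22, 32, y, p, y, 23), (22, 32, y, s, r, 30), (22, 32, y, s, s, 1), (22, 32, y, s, y, 23), (22, 32, y, z, r, 30), (22, 32, y, z, s, 1), (22, 32, y, z, y, 23), (24, 11, y, b, r, 30), (24, 11, y, b, s, 1), (24, 11, y, b, y, 23), (24, 11, y, p, r, 30), (24, 11, y, p, s, 1), (24, 11, y, p, y, 23), (24, 11, y, s, r, 30), (24, 11, y, s, s, 1), (24, 11, y, s, y, 23), (24, 11, y, z, r, 30), (24, 11, y, z, s, 1), (24, 11, y, z, y, 23), (24, 38, m, n, t, 39), (24, 38, m, u, t, 39), (27, 19, y, b, r, 30), (27, 19, y, b, s, 1), (27, 19, y, b, y, 23), (27, 19, y, p, r, 30), (27, 19, y, p, s, 1), (27, 19, y, p, y, 23), (27, 19, y, s, r, 30), (27, 19, y, s, s, 1), (27, 19, y, s, y, 23), (27, 19, y, z, r, 30), (27, 19, y, z, s, 1), (27, 19, y, z, y, 23), (37, 19, m, n, t, 39), (37, 19, m, u, t, 39), (9, 8, y, b, r, 30), (9, 8, y, b, s, 1), (9, 8, y, b, y, 23), (9, 8, y, p, r, 30), (9, 8, y, p, s, 1), (9, 8, y, p, y, 23), (9, 8, y, s, r, 30), (9, 8, y, s, s, 1), (9, 8, y, s, y, 23), (9, 8, y, z, r, 30), (9, 8, y, z, s, 1), (9, 8, y, z, y, 23)}.
Apply σ_{B < D}; surviving tuples: {(1, 2, m, n, t, 39), (1, 2, m, u, t, 39), (24, 11, y, b, r, 30), (24, 11, y, b, y, 23), (24, 11, y, p, r, 30), (24, 11, y, p, y, 23), (24, 11, y, s, r, 30), (24, 11, y, s, y, 23), (24, 11, y, z, r, 30), (24, 11, y, z, y, 23), (24, 38, m, n, t, 39), (24, 38, m, u, t, 39), (27, 19, y, b, r, 30), (27, 19, y, b, y, 23), (27, 19, y, p, r, 30), (27, 19, y, p, y, 23), (27, 19, y, s, r, 30), (27, 19, y, s, y, 23), (27, 19, y, z, r, 30), (27, 19, y, z, y, 23), (37, 19, m, n, t, 39), (37, 19, m, u, t, 39), (9, 8, y, b, r, 30), (9, 8, y, b, y, 23), (9, 8, y, p, r, 30), (9, 8, y, p, y, 23), (9, 8, y, s, r, 30), (9, 8, y, s, y, 23), (9, 8, y, z, r, 30), (9, 8, y, z, y, 23)}
Keep only column(s) G (27 duplicate(s) eliminated): {r, t, y}

{r, t, y}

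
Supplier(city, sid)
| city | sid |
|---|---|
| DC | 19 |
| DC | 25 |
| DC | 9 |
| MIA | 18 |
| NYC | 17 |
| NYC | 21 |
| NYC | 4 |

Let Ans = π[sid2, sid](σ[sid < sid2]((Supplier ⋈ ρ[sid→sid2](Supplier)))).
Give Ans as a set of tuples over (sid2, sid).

{(17, 4), (19, 9), (21, 17), (21, 4), (25, 19), (25, 9)}

ρ[sid→sid2]: schema becomes (city, sid2); tuples unchanged.
Joining Supplier and ρ[sid→sid2](Supplier) on city yields {(DC, 19, 19), (DC, 19, 25), (DC, 19, 9), (DC, 25, 19), (DC, 25, 25), (DC, 25, 9), (DC, 9, 19), (DC, 9, 25), (DC, 9, 9), (MIA, 18, 18), (NYC, 17, 17), (NYC, 17, 21), (NYC, 17, 4), (NYC, 21, 17), (NYC, 21, 21), (NYC, 21, 4), (NYC, 4, 17), (NYC, 4, 21), (NYC, 4, 4)}.
Filtering on sid < sid2 leaves {(DC, 19, 25), (DC, 9, 19), (DC, 9, 25), (NYC, 17, 21), (NYC, 4, 17), (NYC, 4, 21)}.
Keep only column(s) sid2, sid: {(17, 4), (19, 9), (21, 17), (21, 4), (25, 19), (25, 9)}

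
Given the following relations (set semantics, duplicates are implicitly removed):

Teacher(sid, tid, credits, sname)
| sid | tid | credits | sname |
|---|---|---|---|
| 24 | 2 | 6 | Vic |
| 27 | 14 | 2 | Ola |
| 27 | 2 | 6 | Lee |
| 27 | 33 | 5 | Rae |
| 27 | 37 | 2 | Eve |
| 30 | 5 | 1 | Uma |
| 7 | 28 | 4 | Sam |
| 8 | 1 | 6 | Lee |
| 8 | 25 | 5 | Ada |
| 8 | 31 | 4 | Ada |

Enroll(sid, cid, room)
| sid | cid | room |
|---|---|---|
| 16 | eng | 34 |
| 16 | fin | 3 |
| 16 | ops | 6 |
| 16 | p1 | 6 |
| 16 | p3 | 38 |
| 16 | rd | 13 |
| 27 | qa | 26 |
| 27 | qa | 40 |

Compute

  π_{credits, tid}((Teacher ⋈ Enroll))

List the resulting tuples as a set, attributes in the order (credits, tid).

Teacher ⋈ Enroll (natural join on sid): {(27, 14, 2, Ola, qa, 26), (27, 14, 2, Ola, qa, 40), (27, 2, 6, Lee, qa, 26), (27, 2, 6, Lee, qa, 40), (27, 33, 5, Rae, qa, 26), (27, 33, 5, Rae, qa, 40), (27, 37, 2, Eve, qa, 26), (27, 37, 2, Eve, qa, 40)}
Projecting to credits, tid (4 duplicate(s) eliminated): {(2, 14), (2, 37), (5, 33), (6, 2)}

{(2, 14), (2, 37), (5, 33), (6, 2)}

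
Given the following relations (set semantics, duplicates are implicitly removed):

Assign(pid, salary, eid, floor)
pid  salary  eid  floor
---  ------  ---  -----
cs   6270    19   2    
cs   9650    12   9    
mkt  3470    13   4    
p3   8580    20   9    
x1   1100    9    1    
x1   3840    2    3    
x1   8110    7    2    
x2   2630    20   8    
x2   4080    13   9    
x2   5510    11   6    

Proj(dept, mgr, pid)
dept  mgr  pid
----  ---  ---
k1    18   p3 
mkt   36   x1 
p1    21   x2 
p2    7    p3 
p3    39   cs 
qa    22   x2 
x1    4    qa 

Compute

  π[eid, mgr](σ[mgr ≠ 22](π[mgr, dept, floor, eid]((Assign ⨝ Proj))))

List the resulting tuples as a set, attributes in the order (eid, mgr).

Joining Assign and Proj on pid yields {(cs, 6270, 19, 2, p3, 39), (cs, 9650, 12, 9, p3, 39), (p3, 8580, 20, 9, k1, 18), (p3, 8580, 20, 9, p2, 7), (x1, 1100, 9, 1, mkt, 36), (x1, 3840, 2, 3, mkt, 36), (x1, 8110, 7, 2, mkt, 36), (x2, 2630, 20, 8, p1, 21), (x2, 2630, 20, 8, qa, 22), (x2, 4080, 13, 9, p1, 21), (x2, 4080, 13, 9, qa, 22), (x2, 5510, 11, 6, p1, 21), (x2, 5510, 11, 6, qa, 22)}.
Projecting to mgr, dept, floor, eid: {(18, k1, 9, 20), (21, p1, 6, 11), (21, p1, 8, 20), (21, p1, 9, 13), (22, qa, 6, 11), (22, qa, 8, 20), (22, qa, 9, 13), (36, mkt, 1, 9), (36, mkt, 2, 7), (36, mkt, 3, 2), (39, p3, 2, 19), (39, p3, 9, 12), (7, p2, 9, 20)}
Filtering on mgr ≠ 22 leaves {(18, k1, 9, 20), (21, p1, 6, 11), (21, p1, 8, 20), (21, p1, 9, 13), (36, mkt, 1, 9), (36, mkt, 2, 7), (36, mkt, 3, 2), (39, p3, 2, 19), (39, p3, 9, 12), (7, p2, 9, 20)}.
Projecting to eid, mgr: {(11, 21), (12, 39), (13, 21), (19, 39), (2, 36), (20, 18), (20, 21), (20, 7), (7, 36), (9, 36)}

{(11, 21), (12, 39), (13, 21), (19, 39), (2, 36), (20, 18), (20, 21), (20, 7), (7, 36), (9, 36)}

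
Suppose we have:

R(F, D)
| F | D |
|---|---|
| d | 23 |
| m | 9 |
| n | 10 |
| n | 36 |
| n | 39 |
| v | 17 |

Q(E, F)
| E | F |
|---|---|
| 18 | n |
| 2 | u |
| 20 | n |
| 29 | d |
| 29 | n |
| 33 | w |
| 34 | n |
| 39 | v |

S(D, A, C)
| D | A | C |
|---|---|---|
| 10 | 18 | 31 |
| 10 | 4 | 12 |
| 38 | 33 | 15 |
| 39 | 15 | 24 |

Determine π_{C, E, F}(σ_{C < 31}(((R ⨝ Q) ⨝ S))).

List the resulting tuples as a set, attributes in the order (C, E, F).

Joining R and Q on F yields {(d, 23, 29), (n, 10, 18), (n, 10, 20), (n, 10, 29), (n, 10, 34), (n, 36, 18), (n, 36, 20), (n, 36, 29), (n, 36, 34), (n, 39, 18), (n, 39, 20), (n, 39, 29), (n, 39, 34), (v, 17, 39)}.
Joining (R ⨝ Q) and S on D yields {(n, 10, 18, 18, 31), (n, 10, 18, 4, 12), (n, 10, 20, 18, 31), (n, 10, 20, 4, 12), (n, 10, 29, 18, 31), (n, 10, 29, 4, 12), (n, 10, 34, 18, 31), (n, 10, 34, 4, 12), (n, 39, 18, 15, 24), (n, 39, 20, 15, 24), (n, 39, 29, 15, 24), (n, 39, 34, 15, 24)}.
Filtering on C < 31 leaves {(n, 10, 18, 4, 12), (n, 10, 20, 4, 12), (n, 10, 29, 4, 12), (n, 10, 34, 4, 12), (n, 39, 18, 15, 24), (n, 39, 20, 15, 24), (n, 39, 29, 15, 24), (n, 39, 34, 15, 24)}.
Projecting to C, E, F: {(12, 18, n), (12, 20, n), (12, 29, n), (12, 34, n), (24, 18, n), (24, 20, n), (24, 29, n), (24, 34, n)}

{(12, 18, n), (12, 20, n), (12, 29, n), (12, 34, n), (24, 18, n), (24, 20, n), (24, 29, n), (24, 34, n)}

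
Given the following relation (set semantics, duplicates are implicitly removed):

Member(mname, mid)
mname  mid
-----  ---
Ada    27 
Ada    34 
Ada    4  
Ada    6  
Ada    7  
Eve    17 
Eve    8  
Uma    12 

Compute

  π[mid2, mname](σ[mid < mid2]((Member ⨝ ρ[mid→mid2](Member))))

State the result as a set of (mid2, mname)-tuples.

{(17, Eve), (27, Ada), (34, Ada), (6, Ada), (7, Ada)}

ρ[mid→mid2]: schema becomes (mname, mid2); tuples unchanged.
Joining Member and ρ[mid→mid2](Member) on mname yields {(Ada, 27, 27), (Ada, 27, 34), (Ada, 27, 4), (Ada, 27, 6), (Ada, 27, 7), (Ada, 34, 27), (Ada, 34, 34), (Ada, 34, 4), (Ada, 34, 6), (Ada, 34, 7), (Ada, 4, 27), (Ada, 4, 34), (Ada, 4, 4), (Ada, 4, 6), (Ada, 4, 7), (Ada, 6, 27), (Ada, 6, 34), (Ada, 6, 4), (Ada, 6, 6), (Ada, 6, 7), (Ada, 7, 27), (Ada, 7, 34), (Ada, 7, 4), (Ada, 7, 6), (Ada, 7, 7), (Eve, 17, 17), (Eve, 17, 8), (Eve, 8, 17), (Eve, 8, 8), (Uma, 12, 12)}.
Filtering on mid < mid2 leaves {(Ada, 27, 34), (Ada, 4, 27), (Ada, 4, 34), (Ada, 4, 6), (Ada, 4, 7), (Ada, 6, 27), (Ada, 6, 34), (Ada, 6, 7), (Ada, 7, 27), (Ada, 7, 34), (Eve, 8, 17)}.
π[mid2, mname]: project onto (mid2, mname) (6 duplicate(s) eliminated) → {(17, Eve), (27, Ada), (34, Ada), (6, Ada), (7, Ada)}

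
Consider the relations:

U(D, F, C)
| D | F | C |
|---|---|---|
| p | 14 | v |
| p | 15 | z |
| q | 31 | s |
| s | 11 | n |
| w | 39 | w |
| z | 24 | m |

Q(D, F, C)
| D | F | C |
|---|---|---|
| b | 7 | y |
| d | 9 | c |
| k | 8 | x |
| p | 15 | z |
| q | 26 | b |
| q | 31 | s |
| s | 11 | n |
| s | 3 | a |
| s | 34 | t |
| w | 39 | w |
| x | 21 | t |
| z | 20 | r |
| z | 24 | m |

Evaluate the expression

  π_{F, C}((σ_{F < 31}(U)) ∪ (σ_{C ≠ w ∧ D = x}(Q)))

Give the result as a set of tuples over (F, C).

{(11, n), (14, v), (15, z), (21, t), (24, m)}

Selection F < 31: {(p, 14, v), (p, 15, z), (s, 11, n), (z, 24, m)}
Selection C ≠ w ∧ D = x: {(x, 21, t)}
Taking the union: {(p, 14, v), (p, 15, z), (s, 11, n), (x, 21, t), (z, 24, m)}
Keep only column(s) F, C: {(11, n), (14, v), (15, z), (21, t), (24, m)}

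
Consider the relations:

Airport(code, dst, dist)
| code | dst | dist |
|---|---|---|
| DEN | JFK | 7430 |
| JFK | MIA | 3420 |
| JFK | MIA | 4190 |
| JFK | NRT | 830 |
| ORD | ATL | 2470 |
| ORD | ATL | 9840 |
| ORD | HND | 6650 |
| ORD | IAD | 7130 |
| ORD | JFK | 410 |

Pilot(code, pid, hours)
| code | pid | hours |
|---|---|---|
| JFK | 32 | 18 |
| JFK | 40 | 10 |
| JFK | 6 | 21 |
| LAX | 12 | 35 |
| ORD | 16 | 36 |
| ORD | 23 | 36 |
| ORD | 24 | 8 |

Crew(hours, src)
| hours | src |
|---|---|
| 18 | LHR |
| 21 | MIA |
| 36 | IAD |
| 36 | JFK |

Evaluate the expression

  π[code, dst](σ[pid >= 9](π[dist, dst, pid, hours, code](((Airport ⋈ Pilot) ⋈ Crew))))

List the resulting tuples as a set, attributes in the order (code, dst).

Airport ⋈ Pilot (natural join on code): {(JFK, MIA, 3420, 32, 18), (JFK, MIA, 3420, 40, 10), (JFK, MIA, 3420, 6, 21), (JFK, MIA, 4190, 32, 18), (JFK, MIA, 4190, 40, 10), (JFK, MIA, 4190, 6, 21), (JFK, NRT, 830, 32, 18), (JFK, NRT, 830, 40, 10), (JFK, NRT, 830, 6, 21), (ORD, ATL, 2470, 16, 36), (ORD, ATL, 2470, 23, 36), (ORD, ATL, 2470, 24, 8), (ORD, ATL, 9840, 16, 36), (ORD, ATL, 9840, 23, 36), (ORD, ATL, 9840, 24, 8), (ORD, HND, 6650, 16, 36), (ORD, HND, 6650, 23, 36), (ORD, HND, 6650, 24, 8), (ORD, IAD, 7130, 16, 36), (ORD, IAD, 7130, 23, 36), (ORD, IAD, 7130, 24, 8), (ORD, JFK, 410, 16, 36), (ORD, JFK, 410, 23, 36), (ORD, JFK, 410, 24, 8)}
(Airport ⋈ Pilot) ⋈ Crew (natural join on hours): {(JFK, MIA, 3420, 32, 18, LHR), (JFK, MIA, 3420, 6, 21, MIA), (JFK, MIA, 4190, 32, 18, LHR), (JFK, MIA, 4190, 6, 21, MIA), (JFK, NRT, 830, 32, 18, LHR), (JFK, NRT, 830, 6, 21, MIA), (ORD, ATL, 2470, 16, 36, IAD), (ORD, ATL, 2470, 16, 36, JFK), (ORD, ATL, 2470, 23, 36, IAD), (ORD, ATL, 2470, 23, 36, JFK), (ORD, ATL, 9840, 16, 36, IAD), (ORD, ATL, 9840, 16, 36, JFK), (ORD, ATL, 9840, 23, 36, IAD), (ORD, ATL, 9840, 23, 36, JFK), (ORD, HND, 6650, 16, 36, IAD), (ORD, HND, 6650, 16, 36, JFK), (ORD, HND, 6650, 23, 36, IAD), (ORD, HND, 6650, 23, 36, JFK), (ORD, IAD, 7130, 16, 36, IAD), (ORD, IAD, 7130, 16, 36, JFK), (ORD, IAD, 7130, 23, 36, IAD), (ORD, IAD, 7130, 23, 36, JFK), (ORD, JFK, 410, 16, 36, IAD), (ORD, JFK, 410, 16, 36, JFK), (ORD, JFK, 410, 23, 36, IAD), (ORD, JFK, 410, 23, 36, JFK)}
π[dist, dst, pid, hours, code]: project onto (dist, dst, pid, hours, code) (10 duplicate(s) eliminated) → {(2470, ATL, 16, 36, ORD), (2470, ATL, 23, 36, ORD), (3420, MIA, 32, 18, JFK), (3420, MIA, 6, 21, JFK), (410, JFK, 16, 36, ORD), (410, JFK, 23, 36, ORD), (4190, MIA, 32, 18, JFK), (4190, MIA, 6, 21, JFK), (6650, HND, 16, 36, ORD), (6650, HND, 23, 36, ORD), (7130, IAD, 16, 36, ORD), (7130, IAD, 23, 36, ORD), (830, NRT, 32, 18, JFK), (830, NRT, 6, 21, JFK), (9840, ATL, 16, 36, ORD), (9840, ATL, 23, 36, ORD)}
σ[pid >= 9]: keep tuples satisfying pid >= 9 → {(2470, ATL, 16, 36, ORD), (2470, ATL, 23, 36, ORD), (3420, MIA, 32, 18, JFK), (410, JFK, 16, 36, ORD), (410, JFK, 23, 36, ORD), (4190, MIA, 32, 18, JFK), (6650, HND, 16, 36, ORD), (6650, HND, 23, 36, ORD), (7130, IAD, 16, 36, ORD), (7130, IAD, 23, 36, ORD), (830, NRT, 32, 18, JFK), (9840, ATL, 16, 36, ORD), (9840, ATL, 23, 36, ORD)}
π[code, dst]: project onto (code, dst) (7 duplicate(s) eliminated) → {(JFK, MIA), (JFK, NRT), (ORD, ATL), (ORD, HND), (ORD, IAD), (ORD, JFK)}

{(JFK, MIA), (JFK, NRT), (ORD, ATL), (ORD, HND), (ORD, IAD), (ORD, JFK)}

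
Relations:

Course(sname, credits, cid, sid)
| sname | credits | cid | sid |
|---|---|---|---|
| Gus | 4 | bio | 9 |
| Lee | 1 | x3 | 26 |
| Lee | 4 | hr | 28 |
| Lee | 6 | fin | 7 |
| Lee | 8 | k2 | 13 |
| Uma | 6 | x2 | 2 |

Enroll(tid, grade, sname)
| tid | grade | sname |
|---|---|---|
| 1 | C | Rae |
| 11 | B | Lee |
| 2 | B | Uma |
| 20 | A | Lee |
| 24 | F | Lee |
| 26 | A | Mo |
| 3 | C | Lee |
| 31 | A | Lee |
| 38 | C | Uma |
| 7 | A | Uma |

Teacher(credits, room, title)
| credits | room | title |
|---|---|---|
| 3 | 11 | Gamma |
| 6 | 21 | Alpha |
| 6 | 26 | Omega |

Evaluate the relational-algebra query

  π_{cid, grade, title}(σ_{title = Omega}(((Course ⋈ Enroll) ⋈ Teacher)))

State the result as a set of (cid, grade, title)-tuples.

{(fin, A, Omega), (fin, B, Omega), (fin, C, Omega), (fin, F, Omega), (x2, A, Omega), (x2, B, Omega), (x2, C, Omega)}

Joining Course and Enroll on sname yields {(Lee, 1, x3, 26, 11, B), (Lee, 1, x3, 26, 20, A), (Lee, 1, x3, 26, 24, F), (Lee, 1, x3, 26, 3, C), (Lee, 1, x3, 26, 31, A), (Lee, 4, hr, 28, 11, B), (Lee, 4, hr, 28, 20, A), (Lee, 4, hr, 28, 24, F), (Lee, 4, hr, 28, 3, C), (Lee, 4, hr, 28, 31, A), (Lee, 6, fin, 7, 11, B), (Lee, 6, fin, 7, 20, A), (Lee, 6, fin, 7, 24, F), (Lee, 6, fin, 7, 3, C), (Lee, 6, fin, 7, 31, A), (Lee, 8, k2, 13, 11, B), (Lee, 8, k2, 13, 20, A), (Lee, 8, k2, 13, 24, F), (Lee, 8, k2, 13, 3, C), (Lee, 8, k2, 13, 31, A), (Uma, 6, x2, 2, 2, B), (Uma, 6, x2, 2, 38, C), (Uma, 6, x2, 2, 7, A)}.
Joining (Course ⋈ Enroll) and Teacher on credits yields {(Lee, 6, fin, 7, 11, B, 21, Alpha), (Lee, 6, fin, 7, 11, B, 26, Omega), (Lee, 6, fin, 7, 20, A, 21, Alpha), (Lee, 6, fin, 7, 20, A, 26, Omega), (Lee, 6, fin, 7, 24, F, 21, Alpha), (Lee, 6, fin, 7, 24, F, 26, Omega), (Lee, 6, fin, 7, 3, C, 21, Alpha), (Lee, 6, fin, 7, 3, C, 26, Omega), (Lee, 6, fin, 7, 31, A, 21, Alpha), (Lee, 6, fin, 7, 31, A, 26, Omega), (Uma, 6, x2, 2, 2, B, 21, Alpha), (Uma, 6, x2, 2, 2, B, 26, Omega), (Uma, 6, x2, 2, 38, C, 21, Alpha), (Uma, 6, x2, 2, 38, C, 26, Omega), (Uma, 6, x2, 2, 7, A, 21, Alpha), (Uma, 6, x2, 2, 7, A, 26, Omega)}.
Selection title = Omega: {(Lee, 6, fin, 7, 11, B, 26, Omega), (Lee, 6, fin, 7, 20, A, 26, Omega), (Lee, 6, fin, 7, 24, F, 26, Omega), (Lee, 6, fin, 7, 3, C, 26, Omega), (Lee, 6, fin, 7, 31, A, 26, Omega), (Uma, 6, x2, 2, 2, B, 26, Omega), (Uma, 6, x2, 2, 38, C, 26, Omega), (Uma, 6, x2, 2, 7, A, 26, Omega)}
Keep only column(s) cid, grade, title (1 duplicate(s) eliminated): {(fin, A, Omega), (fin, B, Omega), (fin, C, Omega), (fin, F, Omega), (x2, A, Omega), (x2, B, Omega), (x2, C, Omega)}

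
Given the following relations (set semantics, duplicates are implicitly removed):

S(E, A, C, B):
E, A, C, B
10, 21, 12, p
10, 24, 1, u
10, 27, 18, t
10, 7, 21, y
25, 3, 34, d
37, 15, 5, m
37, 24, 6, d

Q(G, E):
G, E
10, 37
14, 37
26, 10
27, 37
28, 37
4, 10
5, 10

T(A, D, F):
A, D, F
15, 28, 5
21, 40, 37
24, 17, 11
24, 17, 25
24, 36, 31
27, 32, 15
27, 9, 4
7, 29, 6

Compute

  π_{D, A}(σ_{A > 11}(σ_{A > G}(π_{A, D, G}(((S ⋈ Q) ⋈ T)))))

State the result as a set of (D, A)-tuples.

Joining S and Q on E yields {(10, 21, 12, p, 26), (10, 21, 12, p, 4), (10, 21, 12, p, 5), (10, 24, 1, u, 26), (10, 24, 1, u, 4), (10, 24, 1, u, 5), (10, 27, 18, t, 26), (10, 27, 18, t, 4), (10, 27, 18, t, 5), (10, 7, 21, y, 26), (10, 7, 21, y, 4), (10, 7, 21, y, 5), (37, 15, 5, m, 10), (37, 15, 5, m, 14), (37, 15, 5, m, 27), (37, 15, 5, m, 28), (37, 24, 6, d, 10), (37, 24, 6, d, 14), (37, 24, 6, d, 27), (37, 24, 6, d, 28)}.
Joining (S ⋈ Q) and T on A yields {(10, 21, 12, p, 26, 40, 37), (10, 21, 12, p, 4, 40, 37), (10, 21, 12, p, 5, 40, 37), (10, 24, 1, u, 26, 17, 11), (10, 24, 1, u, 26, 17, 25), (10, 24, 1, u, 26, 36, 31), (10, 24, 1, u, 4, 17, 11), (10, 24, 1, u, 4, 17, 25), (10, 24, 1, u, 4, 36, 31), (10, 24, 1, u, 5, 17, 11), (10, 24, 1, u, 5, 17, 25), (10, 24, 1, u, 5, 36, 31), (10, 27, 18, t, 26, 32, 15), (10, 27, 18, t, 26, 9, 4), (10, 27, 18, t, 4, 32, 15), (10, 27, 18, t, 4, 9, 4), (10, 27, 18, t, 5, 32, 15), (10, 27, 18, t, 5, 9, 4), (10, 7, 21, y, 26, 29, 6), (10, 7, 21, y, 4, 29, 6), (10, 7, 21, y, 5, 29, 6), (37, 15, 5, m, 10, 28, 5), (37, 15, 5, m, 14, 28, 5), (37, 15, 5, m, 27, 28, 5), (37, 15, 5, m, 28, 28, 5), (37, 24, 6, d, 10, 17, 11), (37, 24, 6, d, 10, 17, 25), (37, 24, 6, d, 10, 36, 31), (37, 24, 6, d, 14, 17, 11), (37, 24, 6, d, 14, 17, 25), (37, 24, 6, d, 14, 36, 31), (37, 24, 6, d, 27, 17, 11), (37, 24, 6, d, 27, 17, 25), (37, 24, 6, d, 27, 36, 31), (37, 24, 6, d, 28, 17, 11), (37, 24, 6, d, 28, 17, 25), (37, 24, 6, d, 28, 36, 31)}.
π_{A, D, G} gives {(15, 28, 10), (15, 28, 14), (15, 28, 27), (15, 28, 28), (21, 40, 26), (21, 40, 4), (21, 40, 5), (24, 17, 10), (24, 17, 14), (24, 17, 26), (24, 17, 27), (24, 17, 28), (24, 17, 4), (24, 17, 5), (24, 36, 10), (24, 36, 14), (24, 36, 26), (24, 36, 27), (24, 36, 28), (24, 36, 4), (24, 36, 5), (27, 32, 26), (27, 32, 4), (27, 32, 5), (27, 9, 26), (27, 9, 4), (27, 9, 5), (7, 29, 26), (7, 29, 4), (7, 29, 5)} (7 duplicate(s) eliminated).
σ[A > G]: keep tuples satisfying A > G → {(15, 28, 10), (15, 28, 14), (21, 40, 4), (21, 40, 5), (24, 17, 10), (24, 17, 14), (24, 17, 4), (24, 17, 5), (24, 36, 10), (24, 36, 14), (24, 36, 4), (24, 36, 5), (27, 32, 26), (27, 32, 4), (27, 32, 5), (27, 9, 26), (27, 9, 4), (27, 9, 5), (7, 29, 4), (7, 29, 5)}
σ[A > 11]: keep tuples satisfying A > 11 → {(15, 28, 10), (15, 28, 14), (21, 40, 4), (21, 40, 5), (24, 17, 10), (24, 17, 14), (24, 17, 4), (24, 17, 5), (24, 36, 10), (24, 36, 14), (24, 36, 4), (24, 36, 5), (27, 32, 26), (27, 32, 4), (27, 32, 5), (27, 9, 26), (27, 9, 4), (27, 9, 5)}
π_{D, A} gives {(17, 24), (28, 15), (32, 27), (36, 24), (40, 21), (9, 27)} (12 duplicate(s) eliminated).

{(17, 24), (28, 15), (32, 27), (36, 24), (40, 21), (9, 27)}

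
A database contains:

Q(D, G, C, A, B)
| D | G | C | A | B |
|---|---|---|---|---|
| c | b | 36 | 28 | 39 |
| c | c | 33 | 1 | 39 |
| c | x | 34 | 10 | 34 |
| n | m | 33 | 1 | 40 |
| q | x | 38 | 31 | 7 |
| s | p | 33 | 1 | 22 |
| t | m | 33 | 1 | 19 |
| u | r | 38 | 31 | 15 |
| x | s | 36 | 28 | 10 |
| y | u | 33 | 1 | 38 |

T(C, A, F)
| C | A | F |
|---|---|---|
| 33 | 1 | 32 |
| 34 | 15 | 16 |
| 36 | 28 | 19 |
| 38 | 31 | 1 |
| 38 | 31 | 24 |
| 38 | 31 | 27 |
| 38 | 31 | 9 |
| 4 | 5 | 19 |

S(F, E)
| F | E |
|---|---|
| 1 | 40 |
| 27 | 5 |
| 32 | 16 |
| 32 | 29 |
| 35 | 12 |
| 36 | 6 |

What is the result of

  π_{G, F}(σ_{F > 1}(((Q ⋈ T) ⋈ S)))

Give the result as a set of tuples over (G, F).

{(c, 32), (m, 32), (p, 32), (r, 27), (u, 32), (x, 27)}

Joining Q and T on C, A yields {(c, b, 36, 28, 39, 19), (c, c, 33, 1, 39, 32), (n, m, 33, 1, 40, 32), (q, x, 38, 31, 7, 1), (q, x, 38, 31, 7, 24), (q, x, 38, 31, 7, 27), (q, x, 38, 31, 7, 9), (s, p, 33, 1, 22, 32), (t, m, 33, 1, 19, 32), (u, r, 38, 31, 15, 1), (u, r, 38, 31, 15, 24), (u, r, 38, 31, 15, 27), (u, r, 38, 31, 15, 9), (x, s, 36, 28, 10, 19), (y, u, 33, 1, 38, 32)}.
Joining (Q ⋈ T) and S on F yields {(c, c, 33, 1, 39, 32, 16), (c, c, 33, 1, 39, 32, 29), (n, m, 33, 1, 40, 32, 16), (n, m, 33, 1, 40, 32, 29), (q, x, 38, 31, 7, 1, 40), (q, x, 38, 31, 7, 27, 5), (s, p, 33, 1, 22, 32, 16), (s, p, 33, 1, 22, 32, 29), (t, m, 33, 1, 19, 32, 16), (t, m, 33, 1, 19, 32, 29), (u, r, 38, 31, 15, 1, 40), (u, r, 38, 31, 15, 27, 5), (y, u, 33, 1, 38, 32, 16), (y, u, 33, 1, 38, 32, 29)}.
σ[F > 1]: keep tuples satisfying F > 1 → {(c, c, 33, 1, 39, 32, 16), (c, c, 33, 1, 39, 32, 29), (n, m, 33, 1, 40, 32, 16), (n, m, 33, 1, 40, 32, 29), (q, x, 38, 31, 7, 27, 5), (s, p, 33, 1, 22, 32, 16), (s, p, 33, 1, 22, 32, 29), (t, m, 33, 1, 19, 32, 16), (t, m, 33, 1, 19, 32, 29), (u, r, 38, 31, 15, 27, 5), (y, u, 33, 1, 38, 32, 16), (y, u, 33, 1, 38, 32, 29)}
Projecting to G, F (6 duplicate(s) eliminated): {(c, 32), (m, 32), (p, 32), (r, 27), (u, 32), (x, 27)}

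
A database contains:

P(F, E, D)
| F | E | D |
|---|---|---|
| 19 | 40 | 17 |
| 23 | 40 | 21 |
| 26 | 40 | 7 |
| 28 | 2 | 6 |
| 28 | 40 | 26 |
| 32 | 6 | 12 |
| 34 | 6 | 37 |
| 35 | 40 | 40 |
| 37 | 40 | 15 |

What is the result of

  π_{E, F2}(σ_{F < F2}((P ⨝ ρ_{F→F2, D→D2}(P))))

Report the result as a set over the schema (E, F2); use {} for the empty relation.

{(40, 23), (40, 26), (40, 28), (40, 35), (40, 37), (6, 34)}

ρ[F→F2, D→D2]: schema becomes (F2, E, D2); tuples unchanged.
P ⋈ ρ_{F→F2, D→D2}(P) (natural join on E): {(19, 40, 17, 19, 17), (19, 40, 17, 23, 21), (19, 40, 17, 26, 7), (19, 40, 17, 28, 26), (19, 40, 17, 35, 40), (19, 40, 17, 37, 15), (23, 40, 21, 19, 17), (23, 40, 21, 23, 21), (23, 40, 21, 26, 7), (23, 40, 21, 28, 26), (23, 40, 21, 35, 40), (23, 40, 21, 37, 15), (26, 40, 7, 19, 17), (26, 40, 7, 23, 21), (26, 40, 7, 26, 7), (26, 40, 7, 28, 26), (26, 40, 7, 35, 40), (26, 40, 7, 37, 15), (28, 2, 6, 28, 6), (28, 40, 26, 19, 17), (28, 40, 26, 23, 21), (28, 40, 26, 26, 7), (28, 40, 26, 28, 26), (28, 40, 26, 35, 40), (28, 40, 26, 37, 15), (32, 6, 12, 32, 12), (32, 6, 12, 34, 37), (34, 6, 37, 32, 12), (34, 6, 37, 34, 37), (35, 40, 40, 19, 17), (35, 40, 40, 23, 21), (35, 40, 40, 26, 7), (35, 40, 40, 28, 26), (35, 40, 40, 35, 40), (35, 40, 40, 37, 15), (37, 40, 15, 19, 17), (37, 40, 15, 23, 21), (37, 40, 15, 26, 7), (37, 40, 15, 28, 26), (37, 40, 15, 35, 40), (37, 40, 15, 37, 15)}
σ[F < F2]: keep tuples satisfying F < F2 → {(19, 40, 17, 23, 21), (19, 40, 17, 26, 7), (19, 40, 17, 28, 26), (19, 40, 17, 35, 40), (19, 40, 17, 37, 15), (23, 40, 21, 26, 7), (23, 40, 21, 28, 26), (23, 40, 21, 35, 40), (23, 40, 21, 37, 15), (26, 40, 7, 28, 26), (26, 40, 7, 35, 40), (26, 40, 7, 37, 15), (28, 40, 26, 35, 40), (28, 40, 26, 37, 15), (32, 6, 12, 34, 37), (35, 40, 40, 37, 15)}
Keep only column(s) E, F2 (10 duplicate(s) eliminated): {(40, 23), (40, 26), (40, 28), (40, 35), (40, 37), (6, 34)}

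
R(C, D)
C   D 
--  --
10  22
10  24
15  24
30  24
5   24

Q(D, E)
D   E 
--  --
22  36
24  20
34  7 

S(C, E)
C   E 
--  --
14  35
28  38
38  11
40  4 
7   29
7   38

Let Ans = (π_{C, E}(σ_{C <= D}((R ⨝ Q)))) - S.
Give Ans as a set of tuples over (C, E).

{(10, 20), (10, 36), (15, 20), (5, 20)}

R ⋈ Q (natural join on D): {(10, 22, 36), (10, 24, 20), (15, 24, 20), (30, 24, 20), (5, 24, 20)}
Apply σ_{C <= D}; surviving tuples: {(10, 22, 36), (10, 24, 20), (15, 24, 20), (5, 24, 20)}
π[C, E]: project onto (C, E) → {(10, 20), (10, 36), (15, 20), (5, 20)}
Difference: {(10, 20), (10, 36), (15, 20), (5, 20)} with {(14, 35), (28, 38), (38, 11), (40, 4), (7, 29), (7, 38)} → {(10, 20), (10, 36), (15, 20), (5, 20)}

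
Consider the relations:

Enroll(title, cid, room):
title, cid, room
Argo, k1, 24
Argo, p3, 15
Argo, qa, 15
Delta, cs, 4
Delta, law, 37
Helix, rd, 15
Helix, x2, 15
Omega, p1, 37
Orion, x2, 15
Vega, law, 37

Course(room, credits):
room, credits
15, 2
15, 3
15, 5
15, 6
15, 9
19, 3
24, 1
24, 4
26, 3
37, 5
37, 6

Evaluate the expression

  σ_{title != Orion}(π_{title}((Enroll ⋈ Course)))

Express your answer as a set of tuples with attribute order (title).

Natural join on room: {(Argo, k1, 24, 1), (Argo, k1, 24, 4), (Argo, p3, 15, 2), (Argo, p3, 15, 3), (Argo, p3, 15, 5), (Argo, p3, 15, 6), (Argo, p3, 15, 9), (Argo, qa, 15, 2), (Argo, qa, 15, 3), (Argo, qa, 15, 5), (Argo, qa, 15, 6), (Argo, qa, 15, 9), (Delta, law, 37, 5), (Delta, law, 37, 6), (Helix, rd, 15, 2), (Helix, rd, 15, 3), (Helix, rd, 15, 5), (Helix, rd, 15, 6), (Helix, rd, 15, 9), (Helix, x2, 15, 2), (Helix, x2, 15, 3), (Helix, x2, 15, 5), (Helix, x2, 15, 6), (Helix, x2, 15, 9), (Omega, p1, 37, 5), (Omega, p1, 37, 6), (Orion, x2, 15, 2), (Orion, x2, 15, 3), (Orion, x2, 15, 5), (Orion, x2, 15, 6), (Orion, x2, 15, 9), (Vega, law, 37, 5), (Vega, law, 37, 6)}
π_{title} gives {Argo, Delta, Helix, Omega, Orion, Vega} (27 duplicate(s) eliminated).
Selection title != Orion: {Argo, Delta, Helix, Omega, Vega}

{Argo, Delta, Helix, Omega, Vega}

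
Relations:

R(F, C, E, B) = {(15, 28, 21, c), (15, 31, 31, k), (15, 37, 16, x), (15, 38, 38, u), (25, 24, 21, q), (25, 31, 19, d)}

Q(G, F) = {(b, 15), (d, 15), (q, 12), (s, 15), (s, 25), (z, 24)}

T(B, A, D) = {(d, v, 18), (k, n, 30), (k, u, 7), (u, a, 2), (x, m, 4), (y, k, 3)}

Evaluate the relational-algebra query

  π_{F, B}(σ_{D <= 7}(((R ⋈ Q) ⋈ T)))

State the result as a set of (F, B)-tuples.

Joining R and Q on F yields {(15, 28, 21, c, b), (15, 28, 21, c, d), (15, 28, 21, c, s), (15, 31, 31, k, b), (15, 31, 31, k, d), (15, 31, 31, k, s), (15, 37, 16, x, b), (15, 37, 16, x, d), (15, 37, 16, x, s), (15, 38, 38, u, b), (15, 38, 38, u, d), (15, 38, 38, u, s), (25, 24, 21, q, s), (25, 31, 19, d, s)}.
Joining (R ⋈ Q) and T on B yields {(15, 31, 31, k, b, n, 30), (15, 31, 31, k, b, u, 7), (15, 31, 31, k, d, n, 30), (15, 31, 31, k, d, u, 7), (15, 31, 31, k, s, n, 30), (15, 31, 31, k, s, u, 7), (15, 37, 16, x, b, m, 4), (15, 37, 16, x, d, m, 4), (15, 37, 16, x, s, m, 4), (15, 38, 38, u, b, a, 2), (15, 38, 38, u, d, a, 2), (15, 38, 38, u, s, a, 2), (25, 31, 19, d, s, v, 18)}.
Selection D <= 7: {(15, 31, 31, k, b, u, 7), (15, 31, 31, k, d, u, 7), (15, 31, 31, k, s, u, 7), (15, 37, 16, x, b, m, 4), (15, 37, 16, x, d, m, 4), (15, 37, 16, x, s, m, 4), (15, 38, 38, u, b, a, 2), (15, 38, 38, u, d, a, 2), (15, 38, 38, u, s, a, 2)}
Projecting to F, B (6 duplicate(s) eliminated): {(15, k), (15, u), (15, x)}

{(15, k), (15, u), (15, x)}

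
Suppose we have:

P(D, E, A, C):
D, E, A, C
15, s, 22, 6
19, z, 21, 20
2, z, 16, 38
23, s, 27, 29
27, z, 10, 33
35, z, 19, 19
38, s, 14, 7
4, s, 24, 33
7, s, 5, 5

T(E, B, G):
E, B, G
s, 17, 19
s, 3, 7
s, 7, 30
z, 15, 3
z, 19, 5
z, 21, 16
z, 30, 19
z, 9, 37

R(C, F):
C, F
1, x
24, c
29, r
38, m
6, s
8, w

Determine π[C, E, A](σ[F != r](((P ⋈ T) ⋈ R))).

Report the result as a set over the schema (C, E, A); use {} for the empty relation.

{(38, z, 16), (6, s, 22)}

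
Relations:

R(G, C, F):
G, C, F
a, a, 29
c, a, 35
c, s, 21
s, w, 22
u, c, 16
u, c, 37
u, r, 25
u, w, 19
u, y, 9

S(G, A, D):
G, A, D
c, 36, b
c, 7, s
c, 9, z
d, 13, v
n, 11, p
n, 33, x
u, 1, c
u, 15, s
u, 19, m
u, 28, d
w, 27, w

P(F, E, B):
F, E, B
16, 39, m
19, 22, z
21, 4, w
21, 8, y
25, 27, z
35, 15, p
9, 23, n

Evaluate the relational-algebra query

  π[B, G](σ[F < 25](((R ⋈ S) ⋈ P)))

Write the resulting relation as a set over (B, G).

Joining R and S on G yields {(c, a, 35, 36, b), (c, a, 35, 7, s), (c, a, 35, 9, z), (c, s, 21, 36, b), (c, s, 21, 7, s), (c, s, 21, 9, z), (u, c, 16, 1, c), (u, c, 16, 15, s), (u, c, 16, 19, m), (u, c, 16, 28, d), (u, c, 37, 1, c), (u, c, 37, 15, s), (u, c, 37, 19, m), (u, c, 37, 28, d), (u, r, 25, 1, c), (u, r, 25, 15, s), (u, r, 25, 19, m), (u, r, 25, 28, d), (u, w, 19, 1, c), (u, w, 19, 15, s), (u, w, 19, 19, m), (u, w, 19, 28, d), (u, y, 9, 1, c), (u, y, 9, 15, s), (u, y, 9, 19, m), (u, y, 9, 28, d)}.
Joining (R ⋈ S) and P on F yields {(c, a, 35, 36, b, 15, p), (c, a, 35, 7, s, 15, p), (c, a, 35, 9, z, 15, p), (c, s, 21, 36, b, 4, w), (c, s, 21, 36, b, 8, y), (c, s, 21, 7, s, 4, w), (c, s, 21, 7, s, 8, y), (c, s, 21, 9, z, 4, w), (c, s, 21, 9, z, 8, y), (u, c, 16, 1, c, 39, m), (u, c, 16, 15, s, 39, m), (u, c, 16, 19, m, 39, m), (u, c, 16, 28, d, 39, m), (u, r, 25, 1, c, 27, z), (u, r, 25, 15, s, 27, z), (u, r, 25, 19, m, 27, z), (u, r, 25, 28, d, 27, z), (u, w, 19, 1, c, 22, z), (u, w, 19, 15, s, 22, z), (u, w, 19, 19, m, 22, z), (u, w, 19, 28, d, 22, z), (u, y, 9, 1, c, 23, n), (u, y, 9, 15, s, 23, n), (u, y, 9, 19, m, 23, n), (u, y, 9, 28, d, 23, n)}.
Apply σ_{F < 25}; surviving tuples: {(c, s, 21, 36, b, 4, w), (c, s, 21, 36, b, 8, y), (c, s, 21, 7, s, 4, w), (c, s, 21, 7, s, 8, y), (c, s, 21, 9, z, 4, w), (c, s, 21, 9, z, 8, y), (u, c, 16, 1, c, 39, m), (u, c, 16, 15, s, 39, m), (u, c, 16, 19, m, 39, m), (u, c, 16, 28, d, 39, m), (u, w, 19, 1, c, 22, z), (u, w, 19, 15, s, 22, z), (u, w, 19, 19, m, 22, z), (u, w, 19, 28, d, 22, z), (u, y, 9, 1, c, 23, n), (u, y, 9, 15, s, 23, n), (u, y, 9, 19, m, 23, n), (u, y, 9, 28, d, 23, n)}
π_{B, G} gives {(m, u), (n, u), (w, c), (y, c), (z, u)} (13 duplicate(s) eliminated).

{(m, u), (n, u), (w, c), (y, c), (z, u)}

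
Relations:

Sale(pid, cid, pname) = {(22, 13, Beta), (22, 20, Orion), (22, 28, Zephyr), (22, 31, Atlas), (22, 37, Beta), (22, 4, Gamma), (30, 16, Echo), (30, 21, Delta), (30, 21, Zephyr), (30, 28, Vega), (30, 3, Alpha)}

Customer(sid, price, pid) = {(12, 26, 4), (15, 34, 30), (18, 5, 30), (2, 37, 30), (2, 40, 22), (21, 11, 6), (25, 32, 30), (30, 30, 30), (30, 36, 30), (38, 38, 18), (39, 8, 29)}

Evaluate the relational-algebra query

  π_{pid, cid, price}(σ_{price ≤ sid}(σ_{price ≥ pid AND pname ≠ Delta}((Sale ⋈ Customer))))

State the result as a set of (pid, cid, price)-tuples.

Sale ⋈ Customer (natural join on pid): {(22, 13, Beta, 2, 40), (22, 20, Orion, 2, 40), (22, 28, Zephyr, 2, 40), (22, 31, Atlas, 2, 40), (22, 37, Beta, 2, 40), (22, 4, Gamma, 2, 40), (30, 16, Echo, 15, 34), (30, 16, Echo, 18, 5), (30, 16, Echo, 2, 37), (30, 16, Echo, 25, 32), (30, 16, Echo, 30, 30), (30, 16, Echo, 30, 36), (30, 21, Delta, 15, 34), (30, 21, Delta, 18, 5), (30, 21, Delta, 2, 37), (30, 21, Delta, 25, 32), (30, 21, Delta, 30, 30), (30, 21, Delta, 30, 36), (30, 21, Zephyr, 15, 34), (30, 21, Zephyr, 18, 5), (30, 21, Zephyr, 2, 37), (30, 21, Zephyr, 25, 32), (30, 21, Zephyr, 30, 30), (30, 21, Zephyr, 30, 36), (30, 28, Vega, 15, 34), (30, 28, Vega, 18, 5), (30, 28, Vega, 2, 37), (30, 28, Vega, 25, 32), (30, 28, Vega, 30, 30), (30, 28, Vega, 30, 36), (30, 3, Alpha, 15, 34), (30, 3, Alpha, 18, 5), (30, 3, Alpha, 2, 37), (30, 3, Alpha, 25, 32), (30, 3, Alpha, 30, 30), (30, 3, Alpha, 30, 36)}
Selection price ≥ pid AND pname ≠ Delta: {(22, 13, Beta, 2, 40), (22, 20, Orion, 2, 40), (22, 28, Zephyr, 2, 40), (22, 31, Atlas, 2, 40), (22, 37, Beta, 2, 40), (22, 4, Gamma, 2, 40), (30, 16, Echo, 15, 34), (30, 16, Echo, 2, 37), (30, 16, Echo, 25, 32), (30, 16, Echo, 30, 30), (30, 16, Echo, 30, 36), (30, 21, Zephyr, 15, 34), (30, 21, Zephyr, 2, 37), (30, 21, Zephyr, 25, 32), (30, 21, Zephyr, 30, 30), (30, 21, Zephyr, 30, 36), (30, 28, Vega, 15, 34), (30, 28, Vega, 2, 37), (30, 28, Vega, 25, 32), (30, 28, Vega, 30, 30), (30, 28, Vega, 30, 36), (30, 3, Alpha, 15, 34), (30, 3, Alpha, 2, 37), (30, 3, Alpha, 25, 32), (30, 3, Alpha, 30, 30), (30, 3, Alpha, 30, 36)}
Selection price ≤ sid: {(30, 16, Echo, 30, 30), (30, 21, Zephyr, 30, 30), (30, 28, Vega, 30, 30), (30, 3, Alpha, 30, 30)}
Keep only column(s) pid, cid, price: {(30, 16, 30), (30, 21, 30), (30, 28, 30), (30, 3, 30)}

{(30, 16, 30), (30, 21, 30), (30, 28, 30), (30, 3, 30)}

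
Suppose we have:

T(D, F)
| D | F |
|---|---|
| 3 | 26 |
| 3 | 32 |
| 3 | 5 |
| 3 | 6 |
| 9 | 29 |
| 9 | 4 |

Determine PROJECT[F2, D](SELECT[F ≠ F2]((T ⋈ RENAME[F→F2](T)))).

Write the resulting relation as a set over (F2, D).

{(26, 3), (29, 9), (32, 3), (4, 9), (5, 3), (6, 3)}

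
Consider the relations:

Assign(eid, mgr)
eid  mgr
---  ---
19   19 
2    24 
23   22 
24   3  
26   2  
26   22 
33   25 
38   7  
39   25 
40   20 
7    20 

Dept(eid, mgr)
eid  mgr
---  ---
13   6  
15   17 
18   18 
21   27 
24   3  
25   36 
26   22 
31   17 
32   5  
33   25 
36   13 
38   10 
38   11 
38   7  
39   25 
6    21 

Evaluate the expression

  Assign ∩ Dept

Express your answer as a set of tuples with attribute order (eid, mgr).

{(24, 3), (26, 22), (33, 25), (38, 7), (39, 25)}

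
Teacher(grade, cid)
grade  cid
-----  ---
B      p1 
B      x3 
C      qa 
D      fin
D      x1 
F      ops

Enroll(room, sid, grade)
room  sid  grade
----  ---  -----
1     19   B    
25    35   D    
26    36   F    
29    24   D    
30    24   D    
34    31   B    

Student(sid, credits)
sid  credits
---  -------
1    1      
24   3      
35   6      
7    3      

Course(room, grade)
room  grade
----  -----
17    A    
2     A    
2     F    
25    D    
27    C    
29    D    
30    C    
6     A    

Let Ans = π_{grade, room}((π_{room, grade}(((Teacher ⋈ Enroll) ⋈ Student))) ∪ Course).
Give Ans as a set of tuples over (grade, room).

{(A, 17), (A, 2), (A, 6), (C, 27), (C, 30), (D, 25), (D, 29), (D, 30), (F, 2)}

Teacher ⋈ Enroll (natural join on grade): {(B, p1, 1, 19), (B, p1, 34, 31), (B, x3, 1, 19), (B, x3, 34, 31), (D, fin, 25, 35), (D, fin, 29, 24), (D, fin, 30, 24), (D, x1, 25, 35), (D, x1, 29, 24), (D, x1, 30, 24), (F, ops, 26, 36)}
(Teacher ⋈ Enroll) ⋈ Student (natural join on sid): {(D, fin, 25, 35, 6), (D, fin, 29, 24, 3), (D, fin, 30, 24, 3), (D, x1, 25, 35, 6), (D, x1, 29, 24, 3), (D, x1, 30, 24, 3)}
Keep only column(s) room, grade (3 duplicate(s) eliminated): {(25, D), (29, D), (30, D)}
Taking the union: {(17, A), (2, A), (2, F), (25, D), (27, C), (29, D), (30, C), (30, D), (6, A)}
Keep only column(s) grade, room: {(A, 17), (A, 2), (A, 6), (C, 27), (C, 30), (D, 25), (D, 29), (D, 30), (F, 2)}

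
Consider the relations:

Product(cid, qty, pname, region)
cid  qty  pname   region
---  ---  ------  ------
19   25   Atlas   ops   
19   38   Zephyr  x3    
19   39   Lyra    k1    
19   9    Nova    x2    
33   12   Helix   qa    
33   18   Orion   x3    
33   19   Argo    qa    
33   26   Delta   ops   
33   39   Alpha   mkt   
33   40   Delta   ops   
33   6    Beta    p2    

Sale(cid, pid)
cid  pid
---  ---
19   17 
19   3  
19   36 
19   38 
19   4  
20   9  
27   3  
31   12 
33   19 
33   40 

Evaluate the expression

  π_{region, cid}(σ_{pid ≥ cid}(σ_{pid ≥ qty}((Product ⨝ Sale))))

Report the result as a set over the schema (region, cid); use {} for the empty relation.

Joining Product and Sale on cid yields {(19, 25, Atlas, ops, 17), (19, 25, Atlas, ops, 3), (19, 25, Atlas, ops, 36), (19, 25, Atlas, ops, 38), (19, 25, Atlas, ops, 4), (19, 38, Zephyr, x3, 17), (19, 38, Zephyr, x3, 3), (19, 38, Zephyr, x3, 36), (19, 38, Zephyr, x3, 38), (19, 38, Zephyr, x3, 4), (19, 39, Lyra, k1, 17), (19, 39, Lyra, k1, 3), (19, 39, Lyra, k1, 36), (19, 39, Lyra, k1, 38), (19, 39, Lyra, k1, 4), (19, 9, Nova, x2, 17), (19, 9, Nova, x2, 3), (19, 9, Nova, x2, 36), (19, 9, Nova, x2, 38), (19, 9, Nova, x2, 4), (33, 12, Helix, qa, 19), (33, 12, Helix, qa, 40), (33, 18, Orion, x3, 19), (33, 18, Orion, x3, 40), (33, 19, Argo, qa, 19), (33, 19, Argo, qa, 40), (33, 26, Delta, ops, 19), (33, 26, Delta, ops, 40), (33, 39, Alpha, mkt, 19), (33, 39, Alpha, mkt, 40), (33, 40, Delta, ops, 19), (33, 40, Delta, ops, 40), (33, 6, Beta, p2, 19), (33, 6, Beta, p2, 40)}.
σ[pid ≥ qty]: keep tuples satisfying pid ≥ qty → {(19, 25, Atlas, ops, 36), (19, 25, Atlas, ops, 38), (19, 38, Zephyr, x3, 38), (19, 9, Nova, x2, 17), (19, 9, Nova, x2, 36), (19, 9, Nova, x2, 38), (33, 12, Helix, qa, 19), (33, 12, Helix, qa, 40), (33, 18, Orion, x3, 19), (33, 18, Orion, x3, 40), (33, 19, Argo, qa, 19), (33, 19, Argo, qa, 40), (33, 26, Delta, ops, 40), (33, 39, Alpha, mkt, 40), (33, 40, Delta, ops, 40), (33, 6, Beta, p2, 19), (33, 6, Beta, p2, 40)}
σ[pid ≥ cid]: keep tuples satisfying pid ≥ cid → {(19, 25, Atlas, ops, 36), (19, 25, Atlas, ops, 38), (19, 38, Zephyr, x3, 38), (19, 9, Nova, x2, 36), (19, 9, Nova, x2, 38), (33, 12, Helix, qa, 40), (33, 18, Orion, x3, 40), (33, 19, Argo, qa, 40), (33, 26, Delta, ops, 40), (33, 39, Alpha, mkt, 40), (33, 40, Delta, ops, 40), (33, 6, Beta, p2, 40)}
π_{region, cid} gives {(mkt, 33), (ops, 19), (ops, 33), (p2, 33), (qa, 33), (x2, 19), (x3, 19), (x3, 33)} (4 duplicate(s) eliminated).

{(mkt, 33), (ops, 19), (ops, 33), (p2, 33), (qa, 33), (x2, 19), (x3, 19), (x3, 33)}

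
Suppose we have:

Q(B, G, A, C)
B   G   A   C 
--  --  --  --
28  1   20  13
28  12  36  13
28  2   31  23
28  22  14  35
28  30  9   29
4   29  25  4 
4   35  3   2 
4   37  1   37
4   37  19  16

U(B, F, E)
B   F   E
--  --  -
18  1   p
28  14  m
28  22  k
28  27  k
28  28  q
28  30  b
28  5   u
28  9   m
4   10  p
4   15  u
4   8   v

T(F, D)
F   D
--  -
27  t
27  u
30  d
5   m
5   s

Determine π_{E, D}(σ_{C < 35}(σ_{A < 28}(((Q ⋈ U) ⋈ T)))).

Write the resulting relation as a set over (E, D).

Natural join on B: {(28, 1, 20, 13, 14, m), (28, 1, 20, 13, 22, k), (28, 1, 20, 13, 27, k), (28, 1, 20, 13, 28, q), (28, 1, 20, 13, 30, b), (28, 1, 20, 13, 5, u), (28, 1, 20, 13, 9, m), (28, 12, 36, 13, 14, m), (28, 12, 36, 13, 22, k), (28, 12, 36, 13, 27, k), (28, 12, 36, 13, 28, q), (28, 12, 36, 13, 30, b), (28, 12, 36, 13, 5, u), (28, 12, 36, 13, 9, m), (28, 2, 31, 23, 14, m), (28, 2, 31, 23, 22, k), (28, 2, 31, 23, 27, k), (28, 2, 31, 23, 28, q), (28, 2, 31, 23, 30, b), (28, 2, 31, 23, 5, u), (28, 2, 31, 23, 9, m), (28, 22, 14, 35, 14, m), (28, 22, 14, 35, 22, k), (28, 22, 14, 35, 27, k), (28, 22, 14, 35, 28, q), (28, 22, 14, 35, 30, b), (28, 22, 14, 35, 5, u), (28, 22, 14, 35, 9, m), (28, 30, 9, 29, 14, m), (28, 30, 9, 29, 22, k), (28, 30, 9, 29, 27, k), (28, 30, 9, 29, 28, q), (28, 30, 9, 29, 30, b), (28, 30, 9, 29, 5, u), (28, 30, 9, 29, 9, m), (4, 29, 25, 4, 10, p), (4, 29, 25, 4, 15, u), (4, 29, 25, 4, 8, v), (4, 35, 3, 2, 10, p), (4, 35, 3, 2, 15, u), (4, 35, 3, 2, 8, v), (4, 37, 1, 37, 10, p), (4, 37, 1, 37, 15, u), (4, 37, 1, 37, 8, v), (4, 37, 19, 16, 10, p), (4, 37, 19, 16, 15, u), (4, 37, 19, 16, 8, v)}
Natural join on F: {(28, 1, 20, 13, 27, k, t), (28, 1, 20, 13, 27, k, u), (28, 1, 20, 13, 30, b, d), (28, 1, 20, 13, 5, u, m), (28, 1, 20, 13, 5, u, s), (28, 12, 36, 13, 27, k, t), (28, 12, 36, 13, 27, k, u), (28, 12, 36, 13, 30, b, d), (28, 12, 36, 13, 5, u, m), (28, 12, 36, 13, 5, u, s), (28, 2, 31, 23, 27, k, t), (28, 2, 31, 23, 27, k, u), (28, 2, 31, 23, 30, b, d), (28, 2, 31, 23, 5, u, m), (28, 2, 31, 23, 5, u, s), (28, 22, 14, 35, 27, k, t), (28, 22, 14, 35, 27, k, u), (28, 22, 14, 35, 30, b, d), (28, 22, 14, 35, 5, u, m), (28, 22, 14, 35, 5, u, s), (28, 30, 9, 29, 27, k, t), (28, 30, 9, 29, 27, k, u), (28, 30, 9, 29, 30, b, d), (28, 30, 9, 29, 5, u, m), (28, 30, 9, 29, 5, u, s)}
Apply σ_{A < 28}; surviving tuples: {(28, 1, 20, 13, 27, k, t), (28, 1, 20, 13, 27, k, u), (28, 1, 20, 13, 30, b, d), (28, 1, 20, 13, 5, u, m), (28, 1, 20, 13, 5, u, s), (28, 22, 14, 35, 27, k, t), (28, 22, 14, 35, 27, k, u), (28, 22, 14, 35, 30, b, d), (28, 22, 14, 35, 5, u, m), (28, 22, 14, 35, 5, u, s), (28, 30, 9, 29, 27, k, t), (28, 30, 9, 29, 27, k, u), (28, 30, 9, 29, 30, b, d), (28, 30, 9, 29, 5, u, m), (28, 30, 9, 29, 5, u, s)}
Apply σ_{C < 35}; surviving tuples: {(28, 1, 20, 13, 27, k, t), (28, 1, 20, 13, 27, k, u), (28, 1, 20, 13, 30, b, d), (28, 1, 20, 13, 5, u, m), (28, 1, 20, 13, 5, u, s), (28, 30, 9, 29, 27, k, t), (28, 30, 9, 29, 27, k, u), (28, 30, 9, 29, 30, b, d), (28, 30, 9, 29, 5, u, m), (28, 30, 9, 29, 5, u, s)}
π_{E, D} gives {(b, d), (k, t), (k, u), (u, m), (u, s)} (5 duplicate(s) eliminated).

{(b, d), (k, t), (k, u), (u, m), (u, s)}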